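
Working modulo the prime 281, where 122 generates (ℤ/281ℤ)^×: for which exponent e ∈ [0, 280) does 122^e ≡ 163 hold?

264

Baby-step giant-step with m = ceil(sqrt(280)) = 17.
Baby table (122^j mod 281 for j=0..16):
  0:1  1:122  2:272  3:26  4:81  5:47  6:114  7:139
  8:98  9:154  10:242  11:19  12:70  13:110  14:213  15:134
  16:50
Giant step factor: 122^(-17) ≡ 257 (mod 281).
Scan 163·257^i mod 281 for i = 0, 1, …:
  i=0: 163   i=1: 22   i=2: 34   i=3: 27
  i=4: 195   i=5: 97   i=6: 201   i=7: 234
  i=8: 4   i=9: 185     …   i=14: 17
  i=15: 154
Match at i=15, j=9: e = 15·17 + 9 = 264.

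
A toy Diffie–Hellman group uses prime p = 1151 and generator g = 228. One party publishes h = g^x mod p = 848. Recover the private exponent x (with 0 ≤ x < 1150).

Baby-step giant-step with m = ceil(sqrt(1150)) = 34.
Baby table (228^j mod 1151 for j=0..33):
  0:1  1:228  2:189  3:505  4:40  5:1063  6:654  7:633
  8:449  9:1084  10:838  11:1149  12:695  13:773  14:141  15:1071
  16:176  17:994  18:1036  19:253  20:134  21:626  22:4  23:912
  24:756  25:869  26:160  27:799  28:314  29:230  30:645  31:883
  32:1050  33:1143
Giant step factor: 228^(-34) ≡ 484 (mod 1151).
Scan 848·484^i mod 1151 for i = 0, 1, …:
  i=0: 848   i=1: 676   i=2: 300   i=3: 174
  i=4: 193   i=5: 181   i=6: 128   i=7: 949
  i=8: 67   i=9: 200     …   i=24: 691
  i=25: 654
Match at i=25, j=6: x = 25·34 + 6 = 856.

856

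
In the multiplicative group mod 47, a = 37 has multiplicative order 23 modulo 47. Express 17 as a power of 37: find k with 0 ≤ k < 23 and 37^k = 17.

19

Successive powers of 37 modulo 47:
  37^0=1  37^1=37  37^2=6  37^3=34  37^4=36  37^5=16
  37^6=28  37^7=2  37^8=27  37^9=12  37^10=21  37^11=25
  37^12=32  37^13=9  37^14=4  37^15=7  37^16=24  37^17=42
  37^18=3  37^19=17
So 37^19 ≡ 17 (mod 47), giving k = 19.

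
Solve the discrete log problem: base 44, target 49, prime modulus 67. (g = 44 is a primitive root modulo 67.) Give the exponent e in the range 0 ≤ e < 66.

4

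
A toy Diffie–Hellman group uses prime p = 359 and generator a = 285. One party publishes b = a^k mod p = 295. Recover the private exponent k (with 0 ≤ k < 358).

239

Baby-step giant-step with m = ceil(sqrt(358)) = 19.
Baby table (285^j mod 359 for j=0..18):
  0:1  1:285  2:91  3:87  4:24  5:19  6:30  7:293
  8:217  9:97  10:2  11:211  12:182  13:174  14:48  15:38
  16:60  17:227  18:75
Giant step factor: 285^(-19) ≡ 161 (mod 359).
Scan 295·161^i mod 359 for i = 0, 1, …:
  i=0: 295   i=1: 107   i=2: 354   i=3: 272
  i=4: 353   i=5: 111   i=6: 280   i=7: 205
  i=8: 336   i=9: 246   i=10: 116   i=11: 8
  i=12: 211
Match at i=12, j=11: k = 12·19 + 11 = 239.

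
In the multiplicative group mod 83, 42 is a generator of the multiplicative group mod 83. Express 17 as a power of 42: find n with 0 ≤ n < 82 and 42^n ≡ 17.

26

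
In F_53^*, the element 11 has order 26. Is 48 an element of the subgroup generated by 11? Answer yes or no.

no

48 ∈ ⟨11⟩ iff 48^26 ≡ 1 (mod 53), since |⟨11⟩| = 26.
48^26 mod 53 = 52.
Since 52 ≠ 1, 48 does not lie in the subgroup.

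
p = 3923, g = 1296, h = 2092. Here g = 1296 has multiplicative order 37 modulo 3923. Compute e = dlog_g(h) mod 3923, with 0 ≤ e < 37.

Successive powers of 1296 modulo 3923:
  1296^0=1  1296^1=1296  1296^2=572  1296^3=3788  1296^4=1575  1296^5=1240
  1296^6=2533  1296^7=3140  1296^8=1289  1296^9=3269  1296^10=3707  1296^11=2520
  1296^12=1984  1296^13=1699  1296^14=1101  1296^15=2847  1296^16=2092
So 1296^16 ≡ 2092 (mod 3923), giving e = 16.

16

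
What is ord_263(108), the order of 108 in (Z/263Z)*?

131

The order of 108 must divide p − 1 = 262 = 2 · 131.
Divisors: 1, 2, 131, 262.
Check each in increasing order: 108^1 ≡ 108;  108^2 ≡ 92;  108^131 ≡ 1.
Smallest exponent giving 1 is 131.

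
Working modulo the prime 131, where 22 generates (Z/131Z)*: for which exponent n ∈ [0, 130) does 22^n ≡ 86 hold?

25

Baby-step giant-step with m = ceil(sqrt(130)) = 12.
Baby table (22^j mod 131 for j=0..11):
  0:1  1:22  2:91  3:37  4:28  5:92  6:59  7:119
  8:129  9:87  10:80  11:57
Giant step factor: 22^(-12) ≡ 7 (mod 131).
Scan 86·7^i mod 131 for i = 0, 1, …:
  i=0: 86   i=1: 78   i=2: 22
Match at i=2, j=1: n = 2·12 + 1 = 25.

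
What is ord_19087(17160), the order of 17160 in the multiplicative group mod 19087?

9543

The order of 17160 must divide p − 1 = 19086 = 2 · 3 · 3181.
Divisors: 1, 2, 3, 6, 3181, 6362, 9543, 19086.
Check each in increasing order: 17160^1 ≡ 17160;  17160^2 ≡ 10451;  17160^3 ≡ 16795;  17160^6 ≡ 4339;  17160^3181 ≡ 15196;  17160^6362 ≡ 3890;  17160^9543 ≡ 1.
Smallest exponent giving 1 is 9543.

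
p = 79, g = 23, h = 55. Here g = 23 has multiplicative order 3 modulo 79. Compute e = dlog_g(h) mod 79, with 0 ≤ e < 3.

Successive powers of 23 modulo 79:
  23^0=1  23^1=23  23^2=55
So 23^2 ≡ 55 (mod 79), giving e = 2.

2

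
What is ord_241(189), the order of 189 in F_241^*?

240

The order of 189 must divide p − 1 = 240 = 2^4 · 3 · 5.
Divisors: 1, 2, 3, 4, 5, 6, 8, 10, 12, 15, 16, 20, 24, 30, 40, 48, 60, 80, 120, 240.
Check each in increasing order: 189^1 ≡ 189;  189^2 ≡ 53;  189^3 ≡ 136;  189^4 ≡ 158;  189^5 ≡ 219;  189^6 ≡ 180;  189^8 ≡ 141;  189^10 ≡ 2;  189^12 ≡ 106;  189^15 ≡ 197;  189^16 ≡ 119;  189^20 ≡ 4;  189^24 ≡ 150;  189^30 ≡ 8;  189^40 ≡ 16;  189^48 ≡ 87;  189^60 ≡ 64;  189^80 ≡ 15;  189^120 ≡ 240;  189^240 ≡ 1.
Smallest exponent giving 1 is 240.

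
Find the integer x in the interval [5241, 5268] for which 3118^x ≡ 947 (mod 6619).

5268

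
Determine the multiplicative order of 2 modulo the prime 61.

The order of 2 must divide p − 1 = 60 = 2^2 · 3 · 5.
Divisors: 1, 2, 3, 4, 5, 6, 10, 12, 15, 20, 30, 60.
Check each in increasing order: 2^1 ≡ 2;  2^2 ≡ 4;  2^3 ≡ 8;  2^4 ≡ 16;  2^5 ≡ 32;  2^6 ≡ 3;  2^10 ≡ 48;  2^12 ≡ 9;  2^15 ≡ 11;  2^20 ≡ 47;  2^30 ≡ 60;  2^60 ≡ 1.
Smallest exponent giving 1 is 60.

60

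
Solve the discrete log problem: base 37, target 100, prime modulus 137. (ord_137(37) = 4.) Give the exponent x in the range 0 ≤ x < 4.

3

Successive powers of 37 modulo 137:
  37^0=1  37^1=37  37^2=136  37^3=100
So 37^3 ≡ 100 (mod 137), giving x = 3.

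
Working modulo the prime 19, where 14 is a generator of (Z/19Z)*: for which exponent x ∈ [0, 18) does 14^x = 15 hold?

17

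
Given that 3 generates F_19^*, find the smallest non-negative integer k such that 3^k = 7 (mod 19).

Successive powers of 3 modulo 19:
  3^0=1  3^1=3  3^2=9  3^3=8  3^4=5  3^5=15
  3^6=7
So 3^6 ≡ 7 (mod 19), giving k = 6.

6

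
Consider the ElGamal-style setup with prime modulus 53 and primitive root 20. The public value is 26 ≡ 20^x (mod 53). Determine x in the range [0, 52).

9

Successive powers of 20 modulo 53:
  20^0=1  20^1=20  20^2=29  20^3=50  20^4=46  20^5=19
  20^6=9  20^7=21  20^8=49  20^9=26
So 20^9 ≡ 26 (mod 53), giving x = 9.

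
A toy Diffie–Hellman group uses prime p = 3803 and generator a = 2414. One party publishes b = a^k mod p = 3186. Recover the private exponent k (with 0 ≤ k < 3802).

288

Baby-step giant-step with m = ceil(sqrt(3802)) = 62.
Baby table (2414^j mod 3803 for j=0..61):
  0:1  1:2414  2:1200  3:2717  4:2466  5:1229  6:466  7:3039
  8:159  9:3526  10:650  11:2264  12:385  13:1458  14:1837  15:220
  16:2463  17:1593  18:669  19:2494  20:367  21:3642  22:3055  23:753
  24:3711  25:2289  26:3690  27:1034  28:1308  29:1022  30:2764  31:1834
  32:584  33:2666  34:1048  35:877  36:2610  37:2772  38:2131  39:2578
  40:1584  41:1761  42:3103  43:2535  44:463  45:3403  46:362  47:2981
  48:858  49:2380  50:2790  51:3750  52:1360  53:1051  54:513  55:2407
  56:3317  57:1923  58:2462  59:2982  60:3272  61:3580
Giant step factor: 2414^(-62) ≡ 2975 (mod 3803).
Scan 3186·2975^i mod 3803 for i = 0, 1, …:
  i=0: 3186   i=1: 1274   i=2: 2362   i=3: 2809
  i=4: 1584
Match at i=4, j=40: k = 4·62 + 40 = 288.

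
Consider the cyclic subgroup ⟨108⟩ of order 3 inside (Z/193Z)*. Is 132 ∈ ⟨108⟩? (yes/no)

no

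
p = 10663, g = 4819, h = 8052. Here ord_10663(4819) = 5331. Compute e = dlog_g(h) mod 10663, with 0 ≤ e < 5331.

1996

Baby-step giant-step with m = ceil(sqrt(5331)) = 74.
Baby table (4819^j mod 10663 for j=0..73):
  0:1  1:4819  2:9410  3:7714  4:2548  5:5699  6:6256  7:3363
  8:9200  9:8709  10:9766  11:6535  12:4326  13:829  14:6989  15:6237
  16:7769  17:1018  18:762  19:4006  20:4884  21:2755  22:910  23:2797
  24:711  25:3486  26:4809  27:3872  28:9581  29:49  30:1545  31:2581
  32:4781  33:7559  34:2013  35:7980  36:4842  37:2954  38:221  39:9362
  40:325  41:9377  42:8632  43:1245  44:7049  45:7476  46:7230  47:5349
  48:4360  49:4730  50:7039  51:1938  52:9097  53:2850  54:206  55:1055
  56:8457  57:297  58:2401  59:1064  60:9176  61:10346  62:7849  63:2670
  64:7152  65:2672  66:6127  67:166  68:229  69:5262  70:964  71:7111
  72:7690  73:4185
Giant step factor: 4819^(-74) ≡ 9617 (mod 10663).
Scan 8052·9617^i mod 10663 for i = 0, 1, …:
  i=0: 8052   i=1: 1378   i=2: 8780   i=3: 7626
  i=4: 9791   i=5: 5757   i=6: 2773   i=7: 10441
  i=8: 8289   i=9: 9388     …   i=25: 5579
  i=26: 7690
Match at i=26, j=72: e = 26·74 + 72 = 1996.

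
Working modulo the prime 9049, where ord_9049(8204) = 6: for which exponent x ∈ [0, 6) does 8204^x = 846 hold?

5

Successive powers of 8204 modulo 9049:
  8204^0=1  8204^1=8204  8204^2=8203  8204^3=9048  8204^4=845  8204^5=846
So 8204^5 ≡ 846 (mod 9049), giving x = 5.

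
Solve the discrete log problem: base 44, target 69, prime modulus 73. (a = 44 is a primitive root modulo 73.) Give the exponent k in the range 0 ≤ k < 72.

20

Successive powers of 44 modulo 73:
  44^0=1  44^1=44  44^2=38  44^3=66  44^4=57  44^5=26
  44^6=49  44^7=39  44^8=37  44^9=22  44^10=19  44^11=33
  44^12=65  44^13=13  44^14=61  44^15=56  44^16=55  44^17=11
  44^18=46  44^19=53  44^20=69
So 44^20 ≡ 69 (mod 73), giving k = 20.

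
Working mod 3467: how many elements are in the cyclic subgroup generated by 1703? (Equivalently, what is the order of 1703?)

3466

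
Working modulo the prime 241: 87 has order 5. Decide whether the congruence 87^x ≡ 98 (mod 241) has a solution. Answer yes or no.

⟨87⟩ has order 5; its elements mod 241 are {1, 87, 91, 98, 205}.
98 is in this set.

yes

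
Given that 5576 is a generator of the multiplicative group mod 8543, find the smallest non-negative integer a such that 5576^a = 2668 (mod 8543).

Baby-step giant-step with m = ceil(sqrt(8542)) = 93.
Baby table (5576^j mod 8543 for j=0..92):
  0:1  1:5576  2:3799  3:5127  4:3274  5:7976  6:7861  7:7346
  8:6154  9:6016  10:5398  11:2259  12:3802  13:4769  14:6128  15:6271
  16:597  17:5645  18:4108  19:2425  20:6774  21:3221  22:2910  23:3003
  24:448  25:3492  26:1895  27:7372  28:5899  29:2274  30:2012  31:1953
  32:6146  33:4123  34:635  35:3958  36:3239  37:762  38:3041  39:7304
  40:2623  41:232  42:3639  43:1439  44:1987  45:7784  46:5144  47:4093
  48:4215  49:1047  50:3203  51:5058  52:2965  53:2135  54:4361  55:3558
  56:2562  57:1816  58:2561  59:4783  60:7305  61:8199  62:4031  63:223
  64:4713  65:1420  66:7102  67:3947  68:1704  69:1688  70:6445  71:5462
  72:317  73:7734  74:8263  75:2089  76:4155  77:8207  78:5924  79:4986
  80:3014  81:1983  82:2566  83:7034  84:671  85:8205  86:3315  87:5931
  88:1303  89:3978  90:3700  91:8398  92:3065
Giant step factor: 5576^(-93) ≡ 7529 (mod 8543).
Scan 2668·7529^i mod 8543 for i = 0, 1, …:
  i=0: 2668   i=1: 2779   i=2: 1284   i=3: 5103
  i=4: 2616   i=5: 4249   i=6: 5729   i=7: 34
  i=8: 8239   i=9: 708     …   i=44: 7408
  i=45: 6128
Match at i=45, j=14: a = 45·93 + 14 = 4199.

4199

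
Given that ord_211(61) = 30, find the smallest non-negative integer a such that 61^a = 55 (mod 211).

Successive powers of 61 modulo 211:
  61^0=1  61^1=61  61^2=134  61^3=156  61^4=21  61^5=15
  61^6=71  61^7=111  61^8=19  61^9=104  61^10=14  61^11=10
  61^12=188  61^13=74  61^14=83  61^15=210  61^16=150  61^17=77
  61^18=55
So 61^18 ≡ 55 (mod 211), giving a = 18.

18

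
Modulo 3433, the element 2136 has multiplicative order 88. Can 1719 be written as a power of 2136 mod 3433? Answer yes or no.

1719 ∈ ⟨2136⟩ iff 1719^88 ≡ 1 (mod 3433), since |⟨2136⟩| = 88.
1719^88 mod 3433 = 1.
Since 1 = 1, 1719 lies in the subgroup.

yes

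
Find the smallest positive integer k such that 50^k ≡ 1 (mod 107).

106

The order of 50 must divide p − 1 = 106 = 2 · 53.
Divisors: 1, 2, 53, 106.
Check each in increasing order: 50^1 ≡ 50;  50^2 ≡ 39;  50^53 ≡ 106;  50^106 ≡ 1.
Smallest exponent giving 1 is 106.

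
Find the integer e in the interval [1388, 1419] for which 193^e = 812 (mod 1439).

1408

Compute 193^1388 mod 1439 = 1220, then multiply by 193 repeatedly:
  193^1388=1220  193^1389=903  193^1390=160  193^1391=661  193^1392=941
  193^1393=299  193^1394=147  193^1395=1030  193^1396=208  193^1397=1291
  193^1398=216  193^1399=1396  193^1400=335  193^1401=1339  193^1402=846
  193^1403=671  193^1404=1432  193^1405=88  193^1406=1155  193^1407=1309
  193^1408=812
Found 812 at exponent 1408.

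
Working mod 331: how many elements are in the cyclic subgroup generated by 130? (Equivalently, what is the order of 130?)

The order of 130 must divide p − 1 = 330 = 2 · 3 · 5 · 11.
Divisors: 1, 2, 3, 5, 6, 10, 11, 15, 22, 30, 33, 55, 66, 110, 165, 330.
Check each in increasing order: 130^1 ≡ 130;  130^2 ≡ 19;  130^3 ≡ 153;  130^5 ≡ 259;  130^6 ≡ 239;  130^10 ≡ 219;  130^11 ≡ 4;  130^15 ≡ 120;  130^22 ≡ 16;  130^30 ≡ 167;  130^33 ≡ 64;  130^55 ≡ 31;  130^66 ≡ 124;  130^110 ≡ 299;  130^165 ≡ 1.
Smallest exponent giving 1 is 165.

165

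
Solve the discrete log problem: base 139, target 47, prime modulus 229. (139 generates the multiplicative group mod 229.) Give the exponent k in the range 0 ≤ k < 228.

107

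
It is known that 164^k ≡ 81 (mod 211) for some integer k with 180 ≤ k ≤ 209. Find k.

208

Compute 164^180 mod 211 = 123, then multiply by 164 repeatedly:
  164^180=123  164^181=127  164^182=150  164^183=124  164^184=80
  164^185=38  164^186=113  164^187=175  164^188=4  164^189=23
  164^190=185  164^191=167  164^192=169  164^193=75  164^194=62
  164^195=40  164^196=19  164^197=162  164^198=193  164^199=2
  164^200=117  164^201=198  164^202=189  164^203=190  164^204=143
  164^205=31  164^206=20  164^207=115  164^208=81
Found 81 at exponent 208.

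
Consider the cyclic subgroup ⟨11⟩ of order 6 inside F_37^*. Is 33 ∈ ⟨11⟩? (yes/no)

no

33 ∈ ⟨11⟩ iff 33^6 ≡ 1 (mod 37), since |⟨11⟩| = 6.
33^6 mod 37 = 26.
Since 26 ≠ 1, 33 does not lie in the subgroup.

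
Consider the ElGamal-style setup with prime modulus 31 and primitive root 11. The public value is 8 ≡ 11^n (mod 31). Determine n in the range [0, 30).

Successive powers of 11 modulo 31:
  11^0=1  11^1=11  11^2=28  11^3=29  11^4=9  11^5=6
  11^6=4  11^7=13  11^8=19  11^9=23  11^10=5  11^11=24
  11^12=16  11^13=21  11^14=14  11^15=30  11^16=20  11^17=3
  11^18=2  11^19=22  11^20=25  11^21=27  11^22=18  11^23=12
  11^24=8
So 11^24 ≡ 8 (mod 31), giving n = 24.

24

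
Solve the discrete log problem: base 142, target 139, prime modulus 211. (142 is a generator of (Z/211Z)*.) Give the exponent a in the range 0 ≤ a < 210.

26

Baby-step giant-step with m = ceil(sqrt(210)) = 15.
Baby table (142^j mod 211 for j=0..14):
  0:1  1:142  2:119  3:18  4:24  5:32  6:113  7:10
  8:154  9:135  10:180  11:29  12:109  13:75  14:100
Giant step factor: 142^(-15) ≡ 67 (mod 211).
Scan 139·67^i mod 211 for i = 0, 1, …:
  i=0: 139   i=1: 29
Match at i=1, j=11: a = 1·15 + 11 = 26.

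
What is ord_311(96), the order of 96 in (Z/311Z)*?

The order of 96 must divide p − 1 = 310 = 2 · 5 · 31.
Divisors: 1, 2, 5, 10, 31, 62, 155, 310.
Check each in increasing order: 96^1 ≡ 96;  96^2 ≡ 197;  96^5 ≡ 195;  96^10 ≡ 83;  96^31 ≡ 52;  96^62 ≡ 216;  96^155 ≡ 1.
Smallest exponent giving 1 is 155.

155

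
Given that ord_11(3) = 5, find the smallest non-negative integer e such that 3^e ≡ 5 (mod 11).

3

Successive powers of 3 modulo 11:
  3^0=1  3^1=3  3^2=9  3^3=5
So 3^3 ≡ 5 (mod 11), giving e = 3.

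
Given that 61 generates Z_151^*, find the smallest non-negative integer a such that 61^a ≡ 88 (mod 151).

Baby-step giant-step with m = ceil(sqrt(150)) = 13.
Baby table (61^j mod 151 for j=0..12):
  0:1  1:61  2:97  3:28  4:47  5:149  6:29  7:108
  8:95  9:57  10:4  11:93  12:86
Giant step factor: 61^(-13) ≡ 120 (mod 151).
Scan 88·120^i mod 151 for i = 0, 1, …:
  i=0: 88   i=1: 141   i=2: 8   i=3: 54
  i=4: 138   i=5: 101   i=6: 40   i=7: 119
  i=8: 86
Match at i=8, j=12: a = 8·13 + 12 = 116.

116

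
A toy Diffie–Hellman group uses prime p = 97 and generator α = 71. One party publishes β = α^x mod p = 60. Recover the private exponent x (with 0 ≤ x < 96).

65

Baby-step giant-step with m = ceil(sqrt(96)) = 10.
Baby table (71^j mod 97 for j=0..9):
  0:1  1:71  2:94  3:78  4:9  5:57  6:70  7:23
  8:81  9:28
Giant step factor: 71^(-10) ≡ 95 (mod 97).
Scan 60·95^i mod 97 for i = 0, 1, …:
  i=0: 60   i=1: 74   i=2: 46   i=3: 5
  i=4: 87   i=5: 20   i=6: 57
Match at i=6, j=5: x = 6·10 + 5 = 65.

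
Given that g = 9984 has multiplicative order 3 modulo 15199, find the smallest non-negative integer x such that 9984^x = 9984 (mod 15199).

Successive powers of 9984 modulo 15199:
  9984^0=1  9984^1=9984
So 9984^1 ≡ 9984 (mod 15199), giving x = 1.

1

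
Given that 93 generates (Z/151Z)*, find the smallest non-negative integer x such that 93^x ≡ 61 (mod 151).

41

Baby-step giant-step with m = ceil(sqrt(150)) = 13.
Baby table (93^j mod 151 for j=0..12):
  0:1  1:93  2:42  3:131  4:103  5:66  6:98  7:54
  8:39  9:3  10:128  11:126  12:91
Giant step factor: 93^(-13) ≡ 108 (mod 151).
Scan 61·108^i mod 151 for i = 0, 1, …:
  i=0: 61   i=1: 95   i=2: 143   i=3: 42
Match at i=3, j=2: x = 3·13 + 2 = 41.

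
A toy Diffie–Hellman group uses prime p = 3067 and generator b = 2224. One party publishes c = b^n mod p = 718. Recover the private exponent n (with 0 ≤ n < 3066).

Baby-step giant-step with m = ceil(sqrt(3066)) = 56.
Baby table (2224^j mod 3067 for j=0..55):
  0:1  1:2224  2:2172  3:3  4:538  5:382  6:9  7:1614
  8:1146  9:27  10:1775  11:371  12:81  13:2258  14:1113  15:243
  16:640  17:272  18:729  19:1920  20:816  21:2187  22:2693  23:2448
  24:427  25:1945  26:1210  27:1281  28:2768  29:563  30:776  31:2170
  32:1689  33:2328  34:376  35:2000  36:850  37:1128  38:2933  39:2550
  40:317  41:2665  42:1516  43:951  44:1861  45:1481  46:2853  47:2516
  48:1376  49:2425  50:1414  51:1061  52:1141  53:1175  54:116  55:356
Giant step factor: 2224^(-56) ≡ 1346 (mod 3067).
Scan 718·1346^i mod 3067 for i = 0, 1, …:
  i=0: 718   i=1: 323   i=2: 2311   i=3: 668
  i=4: 497   i=5: 356
Match at i=5, j=55: n = 5·56 + 55 = 335.

335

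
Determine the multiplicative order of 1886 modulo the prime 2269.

324

The order of 1886 must divide p − 1 = 2268 = 2^2 · 3^4 · 7.
Divisors: 1, 2, 3, 4, 6, 7, 9, 12, 14, 18, 21, 27, 28, 36, 42, 54, 63, 81, 84, 108, 126, 162, 189, 252, 324, 378, 567, 756, 1134, 2268.
Check each in increasing order: 1886^1 ≡ 1886;  1886^2 ≡ 1473;  1886^3 ≡ 822;  1886^4 ≡ 565;  1886^6 ≡ 1791;  1886^7 ≡ 1554;  1886^9 ≡ 1890;  1886^12 ≡ 1584;  1886^14 ≡ 700;  1886^18 ≡ 694;  1886^21 ≡ 949;  1886^27 ≡ 178;  1886^28 ≡ 2165;  1886^36 ≡ 608;  1886^42 ≡ 2077;  1886^54 ≡ 2187;  1886^63 ≡ 1581;  1886^81 ≡ 1287;  1886^84 ≡ 560;  1886^108 ≡ 2186;  1886^126 ≡ 1392;  1886^162 ≡ 2268;  1886^189 ≡ 2091;  1886^252 ≡ 2207;  1886^324 ≡ 1.
Smallest exponent giving 1 is 324.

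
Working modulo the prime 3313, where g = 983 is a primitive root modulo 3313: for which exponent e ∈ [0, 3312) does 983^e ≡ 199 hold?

1483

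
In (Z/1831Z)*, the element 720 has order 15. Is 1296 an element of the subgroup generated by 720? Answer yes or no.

no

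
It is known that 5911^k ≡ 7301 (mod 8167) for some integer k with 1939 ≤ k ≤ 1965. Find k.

Compute 5911^1939 mod 8167 = 1397, then multiply by 5911 repeatedly:
  5911^1939=1397  5911^1940=830  5911^1941=5930  5911^1942=7633  5911^1943=4155
  5911^1944=2036  5911^1945=4805  5911^1946=5696  5911^1947=4682  5911^1948=5506
  5911^1949=471  5911^1950=7301
Found 7301 at exponent 1950.

1950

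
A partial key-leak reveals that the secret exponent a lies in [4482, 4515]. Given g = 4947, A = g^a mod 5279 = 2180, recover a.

Compute 4947^4482 mod 5279 = 440, then multiply by 4947 repeatedly:
  4947^4482=440  4947^4483=1732  4947^4484=387  4947^4485=3491  4947^4486=2368
  4947^4487=395  4947^4488=835  4947^4489=2567  4947^4490=2954  4947^4491=1166
  4947^4492=3534  4947^4493=3929  4947^4494=4764  4947^4495=2052  4947^4496=5006
  4947^4497=893  4947^4498=4427  4947^4499=3077  4947^4500=2562  4947^4501=4614
  4947^4502=4341  4947^4503=5234  4947^4504=4382  4947^4505=2180
Found 2180 at exponent 4505.

4505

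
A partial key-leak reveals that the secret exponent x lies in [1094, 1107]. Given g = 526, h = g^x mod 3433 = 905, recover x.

1102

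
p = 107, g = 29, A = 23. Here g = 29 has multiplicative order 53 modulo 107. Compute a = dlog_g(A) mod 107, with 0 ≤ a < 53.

Baby-step giant-step with m = ceil(sqrt(53)) = 8.
Baby table (29^j mod 107 for j=0..7):
  0:1  1:29  2:92  3:100  4:11  5:105  6:49  7:30
Giant step factor: 29^(-8) ≡ 23 (mod 107).
Scan 23·23^i mod 107 for i = 0, 1, …:
  i=0: 23   i=1: 101   i=2: 76   i=3: 36
  i=4: 79   i=5: 105
Match at i=5, j=5: a = 5·8 + 5 = 45.

45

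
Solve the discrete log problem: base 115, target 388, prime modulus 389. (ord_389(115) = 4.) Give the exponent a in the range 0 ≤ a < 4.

Successive powers of 115 modulo 389:
  115^0=1  115^1=115  115^2=388
So 115^2 ≡ 388 (mod 389), giving a = 2.

2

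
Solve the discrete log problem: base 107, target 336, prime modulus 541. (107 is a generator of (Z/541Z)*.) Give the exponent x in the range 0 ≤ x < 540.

Baby-step giant-step with m = ceil(sqrt(540)) = 24.
Baby table (107^j mod 541 for j=0..23):
  0:1  1:107  2:88  3:219  4:170  5:337  6:353  7:442
  8:227  9:485  10:500  11:482  12:179  13:218  14:63  15:249
  16:134  17:272  18:431  19:132  20:58  21:255  22:235  23:259
Giant step factor: 107^(-24) ≡ 102 (mod 541).
Scan 336·102^i mod 541 for i = 0, 1, …:
  i=0: 336   i=1: 189   i=2: 343   i=3: 362
  i=4: 136   i=5: 347   i=6: 229   i=7: 95
  i=8: 493   i=9: 514     …   i=13: 105
  i=14: 431
Match at i=14, j=18: x = 14·24 + 18 = 354.

354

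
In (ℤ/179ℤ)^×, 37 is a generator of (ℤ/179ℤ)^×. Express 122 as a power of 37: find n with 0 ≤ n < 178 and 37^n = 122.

65

Baby-step giant-step with m = ceil(sqrt(178)) = 14.
Baby table (37^j mod 179 for j=0..13):
  0:1  1:37  2:116  3:175  4:31  5:73  6:16  7:55
  8:66  9:115  10:138  11:94  12:77  13:164
Giant step factor: 37^(-14) ≡ 169 (mod 179).
Scan 122·169^i mod 179 for i = 0, 1, …:
  i=0: 122   i=1: 33   i=2: 28   i=3: 78
  i=4: 115
Match at i=4, j=9: n = 4·14 + 9 = 65.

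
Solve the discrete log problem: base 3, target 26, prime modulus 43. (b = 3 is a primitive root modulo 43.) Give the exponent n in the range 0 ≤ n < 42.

Successive powers of 3 modulo 43:
  3^0=1  3^1=3  3^2=9  3^3=27  3^4=38  3^5=28
  3^6=41  3^7=37  3^8=25  3^9=32  3^10=10  3^11=30
  3^12=4  3^13=12  3^14=36  3^15=22  3^16=23  3^17=26
So 3^17 ≡ 26 (mod 43), giving n = 17.

17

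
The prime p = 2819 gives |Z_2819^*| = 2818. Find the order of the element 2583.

1409

The order of 2583 must divide p − 1 = 2818 = 2 · 1409.
Divisors: 1, 2, 1409, 2818.
Check each in increasing order: 2583^1 ≡ 2583;  2583^2 ≡ 2135;  2583^1409 ≡ 1.
Smallest exponent giving 1 is 1409.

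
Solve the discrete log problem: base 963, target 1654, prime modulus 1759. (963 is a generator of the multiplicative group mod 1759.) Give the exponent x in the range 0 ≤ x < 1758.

Baby-step giant-step with m = ceil(sqrt(1758)) = 42.
Baby table (963^j mod 1759 for j=0..41):
  0:1  1:963  2:376  3:1493  4:656  5:247  6:396  7:1404
  8:1140  9:204  10:1203  11:1067  12:265  13:140  14:1136  15:1629
  16:1458  17:372  18:1159  19:911  20:1311  21:1290  22:416  23:1315
  24:1624  25:161  26:251  27:730  28:1149  29:76  30:1069  31:432
  32:892  33:604  34:1182  35:193  36:1164  37:449  38:1432  39:1719
  40:178  41:791
Giant step factor: 963^(-42) ≡ 225 (mod 1759).
Scan 1654·225^i mod 1759 for i = 0, 1, …:
  i=0: 1654   i=1: 1001   i=2: 73   i=3: 594
  i=4: 1725   i=5: 1145   i=6: 811   i=7: 1298
  i=8: 56   i=9: 287     …   i=15: 1184
  i=16: 791
Match at i=16, j=41: x = 16·42 + 41 = 713.

713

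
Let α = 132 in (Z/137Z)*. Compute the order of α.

136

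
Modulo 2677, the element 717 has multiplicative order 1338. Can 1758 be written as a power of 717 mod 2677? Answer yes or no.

1758 ∈ ⟨717⟩ iff 1758^1338 ≡ 1 (mod 2677), since |⟨717⟩| = 1338.
1758^1338 mod 2677 = 2676.
Since 2676 ≠ 1, 1758 does not lie in the subgroup.

no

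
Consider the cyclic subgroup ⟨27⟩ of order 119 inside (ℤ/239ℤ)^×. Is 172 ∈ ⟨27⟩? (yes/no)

no

172 ∈ ⟨27⟩ iff 172^119 ≡ 1 (mod 239), since |⟨27⟩| = 119.
172^119 mod 239 = 238.
Since 238 ≠ 1, 172 does not lie in the subgroup.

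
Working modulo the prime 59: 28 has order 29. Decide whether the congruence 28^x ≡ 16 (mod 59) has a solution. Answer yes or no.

16 ∈ ⟨28⟩ iff 16^29 ≡ 1 (mod 59), since |⟨28⟩| = 29.
16^29 mod 59 = 1.
Since 1 = 1, 16 lies in the subgroup.

yes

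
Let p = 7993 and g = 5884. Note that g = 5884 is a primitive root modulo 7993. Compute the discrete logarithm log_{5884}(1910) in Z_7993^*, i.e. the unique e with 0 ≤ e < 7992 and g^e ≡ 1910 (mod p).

Baby-step giant-step with m = ceil(sqrt(7992)) = 90.
Baby table (5884^j mod 7993 for j=0..89):
  0:1  1:5884  2:3773  3:3771  4:7989  5:443  6:894  7:902
  8:16  9:6221  10:4417  11:4385  12:7929  13:7088  14:6311  15:6439
  16:256  17:3620  18:6728  19:6216  20:6969  21:1506  22:5060  23:7108
  24:4096  25:1969  26:3739  27:3540  28:7595  29:117  30:1030  31:1826
  32:1592  33:7525  34:3873  35:689  36:1625  37:1872  38:494  39:5237
  40:1493  41:505  42:6017  43:3031  44:2021  45:5973  46:7904  47:3862
  48:7902  49:87  50:356  51:538  52:364  53:7645  54:6569  55:5841
  56:6537  57:1392  58:5696  59:615  60:5824  61:2425  62:1195  63:5533
  64:683  65:6286  66:3213  67:1847  68:5261  69:6828  70:3134  71:605
  72:2935  73:4660  74:3450  75:5573  76:4246  77:5339  78:2186  79:1687
  80:6995  81:2623  82:7242  83:1245  84:3992  85:5494  86:3004  87:3013
  88:18  89:2003
Giant step factor: 5884^(-90) ≡ 3167 (mod 7993).
Scan 1910·3167^i mod 7993 for i = 0, 1, …:
  i=0: 1910   i=1: 6262   i=2: 1121   i=3: 1315
  i=4: 252   i=5: 6777   i=6: 1554   i=7: 5823
  i=8: 1590   i=9: 7933     …   i=49: 1729
  i=50: 538
Match at i=50, j=51: e = 50·90 + 51 = 4551.

4551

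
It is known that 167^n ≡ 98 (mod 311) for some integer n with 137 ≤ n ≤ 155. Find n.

Compute 167^137 mod 311 = 271, then multiply by 167 repeatedly:
  167^137=271  167^138=162  167^139=308  167^140=121  167^141=303
  167^142=219  167^143=186  167^144=273  167^145=185  167^146=106
  167^147=286  167^148=179  167^149=37  167^150=270  167^151=306
  167^152=98
Found 98 at exponent 152.

152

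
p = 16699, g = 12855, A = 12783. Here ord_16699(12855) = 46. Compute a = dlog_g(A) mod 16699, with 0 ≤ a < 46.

31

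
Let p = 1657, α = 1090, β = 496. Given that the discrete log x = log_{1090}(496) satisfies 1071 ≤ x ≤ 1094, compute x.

1082

Compute 1090^1071 mod 1657 = 651, then multiply by 1090 repeatedly:
  1090^1071=651  1090^1072=394  1090^1073=297  1090^1074=615  1090^1075=922
  1090^1076=838  1090^1077=413  1090^1078=1123  1090^1079=1204  1090^1080=16
  1090^1081=870  1090^1082=496
Found 496 at exponent 1082.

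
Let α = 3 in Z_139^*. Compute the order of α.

138

The order of 3 must divide p − 1 = 138 = 2 · 3 · 23.
Divisors: 1, 2, 3, 6, 23, 46, 69, 138.
Check each in increasing order: 3^1 ≡ 3;  3^2 ≡ 9;  3^3 ≡ 27;  3^6 ≡ 34;  3^23 ≡ 43;  3^46 ≡ 42;  3^69 ≡ 138;  3^138 ≡ 1.
Smallest exponent giving 1 is 138.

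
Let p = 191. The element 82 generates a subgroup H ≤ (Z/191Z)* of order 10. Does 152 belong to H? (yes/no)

⟨82⟩ has order 10; its elements mod 191 are {1, 7, 39, 49, 82, 109, 142, 152, 184, 190}.
152 is in this set.

yes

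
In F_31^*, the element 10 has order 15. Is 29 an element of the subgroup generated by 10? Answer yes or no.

⟨10⟩ has order 15; its elements mod 31 are {1, 2, 4, 5, 7, 8, 9, 10, 14, 16, 18, 19, 20, 25, 28}.
29 is not in this set.

no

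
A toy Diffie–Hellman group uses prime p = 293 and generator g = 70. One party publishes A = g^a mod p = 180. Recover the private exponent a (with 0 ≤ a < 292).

291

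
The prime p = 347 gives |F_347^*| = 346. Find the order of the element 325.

173

The order of 325 must divide p − 1 = 346 = 2 · 173.
Divisors: 1, 2, 173, 346.
Check each in increasing order: 325^1 ≡ 325;  325^2 ≡ 137;  325^173 ≡ 1.
Smallest exponent giving 1 is 173.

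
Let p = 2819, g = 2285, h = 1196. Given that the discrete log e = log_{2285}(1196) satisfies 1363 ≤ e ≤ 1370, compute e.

1368

Compute 2285^1363 mod 2819 = 2017, then multiply by 2285 repeatedly:
  2285^1363=2017  2285^1364=2599  2285^1365=1901  2285^1366=2525  2285^1367=1951
  2285^1368=1196
Found 1196 at exponent 1368.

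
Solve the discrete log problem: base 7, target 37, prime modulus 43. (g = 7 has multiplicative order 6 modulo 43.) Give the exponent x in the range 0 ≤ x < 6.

5

Successive powers of 7 modulo 43:
  7^0=1  7^1=7  7^2=6  7^3=42  7^4=36  7^5=37
So 7^5 ≡ 37 (mod 43), giving x = 5.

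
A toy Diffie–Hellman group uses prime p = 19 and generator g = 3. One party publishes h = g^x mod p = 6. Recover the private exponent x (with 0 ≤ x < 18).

Successive powers of 3 modulo 19:
  3^0=1  3^1=3  3^2=9  3^3=8  3^4=5  3^5=15
  3^6=7  3^7=2  3^8=6
So 3^8 ≡ 6 (mod 19), giving x = 8.

8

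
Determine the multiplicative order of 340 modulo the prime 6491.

6490

The order of 340 must divide p − 1 = 6490 = 2 · 5 · 11 · 59.
Divisors: 1, 2, 5, 10, 11, 22, 55, 59, 110, 118, 295, 590, 649, 1298, 3245, 6490.
Check each in increasing order: 340^1 ≡ 340;  340^2 ≡ 5253;  340^5 ≡ 1480;  340^10 ≡ 2933;  340^11 ≡ 4097;  340^22 ≡ 6174;  340^55 ≡ 5267;  340^59 ≡ 1163;  340^110 ≡ 5246;  340^118 ≡ 2441;  340^295 ≡ 6186;  340^590 ≡ 2151;  340^649 ≡ 2578;  340^1298 ≡ 5791;  340^3245 ≡ 6490;  340^6490 ≡ 1.
Smallest exponent giving 1 is 6490.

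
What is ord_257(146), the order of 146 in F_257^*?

The order of 146 must divide p − 1 = 256 = 2^8.
Divisors: 1, 2, 4, 8, 16, 32, 64, 128, 256.
Check each in increasing order: 146^1 ≡ 146;  146^2 ≡ 242;  146^4 ≡ 225;  146^8 ≡ 253;  146^16 ≡ 16;  146^32 ≡ 256;  146^64 ≡ 1.
Smallest exponent giving 1 is 64.

64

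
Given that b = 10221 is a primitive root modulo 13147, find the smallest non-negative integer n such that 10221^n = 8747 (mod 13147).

7479

Baby-step giant-step with m = ceil(sqrt(13146)) = 115.
Baby table (10221^j mod 13147 for j=0..114):
  0:1  1:10221  2:2779  3:6639  4:5552  5:4540  6:7577  7:8687
  8:8136  9:3281  10:10251  11:7028  12:11127  13:7517  14:189  15:12307
  16:12498  17:5806  18:10715  19:3505  20:12177  21:11615  22:12652  23:2200
  24:4830  25:445  26:12630  27:837  28:9427  29:12151  30:8809  31:6133
  32:497  33:5095  34:728  35:12833  36:11621  37:8243  38:5727  39:5223
  40:7463  41:429  42:6858  43:8961  44:8379  45:2201  46:1904  47:3224
  48:6122  49:6389  50:820  51:6581  52:4349  53:1122  54:3778  55:2199
  56:7756  57:10813  58:5991  59:8432  60:4887  61:4574  62:122  63:11144
  64:10363  65:7991  66:6847  67:1706  68:4104  69:8054  70:6567  71:5872
  72:1657  73:2861  74:3353  75:9931  76:9911  77:2696  78:12851  79:11541
  80:5677  81:6906  82:13130  83:10301  84:5345  85:5460  86:10792  87:1702
  88:2661  89:10085  90:6305  91:9958  92:9791  93:11994  94:8046  95:3681
  96:9934  97:1133  98:11033  99:6474  100:1903  101:6150  102:3343  103:12897
  104:8415  105:2041  106:9919  107:5582  108:8789  109:12065  110:10652  111:3785
  112:8011  113:915  114:4698
Giant step factor: 10221^(-115) ≡ 5845 (mod 13147).
Scan 8747·5845^i mod 13147 for i = 0, 1, …:
  i=0: 8747   i=1: 10679   i=2: 9946   i=3: 11483
  i=4: 2700   i=5: 5100   i=6: 5251   i=7: 6997
  i=8: 10295   i=9: 456     …   i=64: 4486
  i=65: 5552
Match at i=65, j=4: n = 65·115 + 4 = 7479.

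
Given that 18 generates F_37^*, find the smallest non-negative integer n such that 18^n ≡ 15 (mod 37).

5

Successive powers of 18 modulo 37:
  18^0=1  18^1=18  18^2=28  18^3=23  18^4=7  18^5=15
So 18^5 ≡ 15 (mod 37), giving n = 5.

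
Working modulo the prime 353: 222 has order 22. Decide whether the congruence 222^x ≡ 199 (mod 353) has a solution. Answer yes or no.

199 ∈ ⟨222⟩ iff 199^22 ≡ 1 (mod 353), since |⟨222⟩| = 22.
199^22 mod 353 = 253.
Since 253 ≠ 1, 199 does not lie in the subgroup.

no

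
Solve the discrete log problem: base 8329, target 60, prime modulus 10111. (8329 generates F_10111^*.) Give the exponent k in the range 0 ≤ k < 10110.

8459

Baby-step giant-step with m = ceil(sqrt(10110)) = 101.
Baby table (8329^j mod 10111 for j=0..100):
  0:1  1:8329  2:670  3:9269  4:4016  5:2076  6:1194  7:5713
  8:1211  9:5752  10:2490  11:1549  12:10096  13:6508  14:61  15:2519
  16:426  17:9304  18:2312  19:5304  20:2057  21:4719  22:3094  23:7098
  24:225  25:3490  26:9196  27:2659  28:3721  29:1994  30:5764  31:1328
  32:9589  33:10103  34:4145  35:4751  36:6736  37:8316  38:3614  39:559
  40:4851  41:423  42:4539  43:302  44:7830  45:120  46:8602  47:9623
  48:70  49:6703  50:6456  51:1726  52:8123  53:3766  54:2692  55:5581
  56:3882  57:8311  58:2413  59:7320  60:9061  61:565  62:4270  63:4443
  64:9598  65:4176  66:64  67:7284  68:2436  69:6778  70:4249  71:1421
  72:5639  73:1636  74:6727  75:4132  76:7695  77:8137  78:9151  79:1961
  80:3904  81:9551  82:7042  83:9018  84:6414  85:5793  86:205  87:8797
  88:5907  89:9388  90:4289  91:918  92:2106  93:8400  94:5591  95:6284
  96:4900  97:4104  98:7036  99:9599  100:2394
Giant step factor: 8329^(-101) ≡ 8334 (mod 10111).
Scan 60·8334^i mod 10111 for i = 0, 1, …:
  i=0: 60   i=1: 4601   i=2: 3822   i=3: 2898
  i=4: 6864   i=5: 6649   i=6: 4486   i=7: 5957
  i=8: 628   i=9: 6365     …   i=82: 6192
  i=83: 7695
Match at i=83, j=76: k = 83·101 + 76 = 8459.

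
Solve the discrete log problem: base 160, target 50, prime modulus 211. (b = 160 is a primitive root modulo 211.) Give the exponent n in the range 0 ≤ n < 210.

5

Successive powers of 160 modulo 211:
  160^0=1  160^1=160  160^2=69  160^3=68  160^4=119  160^5=50
So 160^5 ≡ 50 (mod 211), giving n = 5.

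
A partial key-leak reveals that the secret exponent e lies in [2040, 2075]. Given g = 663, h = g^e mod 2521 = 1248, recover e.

2054

Compute 663^2040 mod 2521 = 2166, then multiply by 663 repeatedly:
  663^2040=2166  663^2041=1609  663^2042=384  663^2043=2492  663^2044=941
  663^2045=1196  663^2046=1354  663^2047=226  663^2048=1099  663^2049=68
  663^2050=2227  663^2051=1716  663^2052=737  663^2053=2078  663^2054=1248
Found 1248 at exponent 2054.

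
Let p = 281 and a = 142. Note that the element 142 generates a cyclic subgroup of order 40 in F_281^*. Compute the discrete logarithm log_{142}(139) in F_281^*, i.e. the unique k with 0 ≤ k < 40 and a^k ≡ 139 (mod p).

21

Successive powers of 142 modulo 281:
  142^0=1  142^1=142  142^2=213  142^3=179  142^4=128  142^5=192
  142^6=7  142^7=151  142^8=86  142^9=129  142^10=53  142^11=220
  142^12=49  142^13=214  142^14=40  142^15=60  142^16=90  142^17=135
  142^18=62  142^19=93  142^20=280  142^21=139
So 142^21 ≡ 139 (mod 281), giving k = 21.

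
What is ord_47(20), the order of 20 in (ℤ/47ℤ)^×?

The order of 20 must divide p − 1 = 46 = 2 · 23.
Divisors: 1, 2, 23, 46.
Check each in increasing order: 20^1 ≡ 20;  20^2 ≡ 24;  20^23 ≡ 46;  20^46 ≡ 1.
Smallest exponent giving 1 is 46.

46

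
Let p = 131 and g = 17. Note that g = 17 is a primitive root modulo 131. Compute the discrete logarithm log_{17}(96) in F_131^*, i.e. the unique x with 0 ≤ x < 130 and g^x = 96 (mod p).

29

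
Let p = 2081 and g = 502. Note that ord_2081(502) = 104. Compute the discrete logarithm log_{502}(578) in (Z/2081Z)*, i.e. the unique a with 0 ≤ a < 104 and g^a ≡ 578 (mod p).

Baby-step giant-step with m = ceil(sqrt(104)) = 11.
Baby table (502^j mod 2081 for j=0..10):
  0:1  1:502  2:203  3:2018  4:1670  5:1778  6:1888  7:921
  8:360  9:1754  10:245
Giant step factor: 502^(-11) ≡ 1292 (mod 2081).
Scan 578·1292^i mod 2081 for i = 0, 1, …:
  i=0: 578   i=1: 1778
Match at i=1, j=5: a = 1·11 + 5 = 16.

16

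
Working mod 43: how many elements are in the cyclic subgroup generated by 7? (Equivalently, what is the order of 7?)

6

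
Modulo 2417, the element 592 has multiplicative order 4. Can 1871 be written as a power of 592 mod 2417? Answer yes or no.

no

⟨592⟩ has order 4; its elements mod 2417 are {1, 592, 1825, 2416}.
1871 is not in this set.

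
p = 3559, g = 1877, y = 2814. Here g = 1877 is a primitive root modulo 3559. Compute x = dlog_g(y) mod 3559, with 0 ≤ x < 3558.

Baby-step giant-step with m = ceil(sqrt(3558)) = 60.
Baby table (1877^j mod 3559 for j=0..59):
  0:1  1:1877  2:3278  3:2854  4:663  5:2360  6:2324  7:2373
  8:1812  9:2279  10:3324  11:221  12:1973  13:1961  14:791  15:604
  16:1946  17:1108  18:1260  19:1844  20:1840  21:1450  22:2574  23:1835
  24:2742  25:420  26:1801  27:2986  28:2856  29:858  30:1798  31:914
  32:140  33:2973  34:3368  35:952  36:286  37:2972  38:1491  39:1233
  40:991  41:2309  42:2690  43:2468  44:2177  45:497  46:411  47:2703
  48:1956  49:2083  50:2009  51:1912  52:1352  53:137  54:901  55:652
  56:3067  57:1856  58:3010  59:1637
Giant step factor: 1877^(-60) ≡ 26 (mod 3559).
Scan 2814·26^i mod 3559 for i = 0, 1, …:
  i=0: 2814   i=1: 1984   i=2: 1758   i=3: 3000
  i=4: 3261   i=5: 2929   i=6: 1415   i=7: 1200
  i=8: 2728   i=9: 3307     …   i=31: 3376
  i=32: 2360
Match at i=32, j=5: x = 32·60 + 5 = 1925.

1925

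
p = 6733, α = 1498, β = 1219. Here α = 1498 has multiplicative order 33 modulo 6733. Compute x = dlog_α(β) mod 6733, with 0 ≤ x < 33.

5

Successive powers of 1498 modulo 6733:
  1498^0=1  1498^1=1498  1498^2=1915  1498^3=412  1498^4=4473  1498^5=1219
So 1498^5 ≡ 1219 (mod 6733), giving x = 5.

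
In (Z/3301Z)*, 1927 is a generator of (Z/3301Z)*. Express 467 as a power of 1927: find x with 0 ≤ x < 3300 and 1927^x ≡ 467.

Baby-step giant-step with m = ceil(sqrt(3300)) = 58.
Baby table (1927^j mod 3301 for j=0..57):
  0:1  1:1927  2:3005  3:681  4:1790  5:3086  6:1621  7:921
  8:2130  9:1367  10:11  11:1391  12:45  13:889  14:3185  15:936
  16:1326  17:228  18:323  19:1833  20:121  21:2097  22:495  23:3177
  24:2025  25:393  26:1382  27:2508  28:252  29:357  30:1331  31:3261
  32:2144  33:1937  34:2469  35:1022  36:1998  37:1180  38:2772  39:626
  40:1437  41:2861  42:477  43:1501  44:751  45:1339  46:2172  47:3077
  48:783  49:284  50:2603  51:1762  52:1946  53:6  54:1659  55:1525
  56:785  57:837
Giant step factor: 1927^(-58) ≡ 847 (mod 3301).
Scan 467·847^i mod 3301 for i = 0, 1, …:
  i=0: 467   i=1: 2730   i=2: 1610   i=3: 357
Match at i=3, j=29: x = 3·58 + 29 = 203.

203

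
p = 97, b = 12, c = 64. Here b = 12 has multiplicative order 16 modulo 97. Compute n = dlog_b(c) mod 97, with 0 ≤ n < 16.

14

Successive powers of 12 modulo 97:
  12^0=1  12^1=12  12^2=47  12^3=79  12^4=75  12^5=27
  12^6=33  12^7=8  12^8=96  12^9=85  12^10=50  12^11=18
  12^12=22  12^13=70  12^14=64
So 12^14 ≡ 64 (mod 97), giving n = 14.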